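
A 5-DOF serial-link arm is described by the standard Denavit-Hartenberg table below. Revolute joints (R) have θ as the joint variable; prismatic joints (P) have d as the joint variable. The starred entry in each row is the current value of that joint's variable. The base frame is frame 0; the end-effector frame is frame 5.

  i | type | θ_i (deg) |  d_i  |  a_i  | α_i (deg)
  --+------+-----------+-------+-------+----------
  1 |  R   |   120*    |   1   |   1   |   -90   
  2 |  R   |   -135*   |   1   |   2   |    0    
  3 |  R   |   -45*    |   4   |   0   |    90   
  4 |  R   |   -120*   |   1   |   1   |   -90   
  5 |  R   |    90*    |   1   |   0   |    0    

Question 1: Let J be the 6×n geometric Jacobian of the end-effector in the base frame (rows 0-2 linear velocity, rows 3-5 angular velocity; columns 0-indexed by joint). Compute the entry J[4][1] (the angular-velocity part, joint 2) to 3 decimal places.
-0.500

axis z_1 = (-0.8660,-0.5000,0.0000); lever o_n−o_1 = (-2.2570,-3.3587,0.4142)
cross product → J_v[:, 1] = (-0.2071,0.3587,1.7802)
J_ω[:, 1] = z_1
entry J[4][1] = -0.5000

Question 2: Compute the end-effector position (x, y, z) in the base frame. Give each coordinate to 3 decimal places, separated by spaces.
-2.757 -2.493 1.414

after link 1: o_1 = (-0.5000, 0.8660, 1.0000)
after link 2: o_2 = (-0.6589, -0.8587, 2.4142)
after link 3: o_3 = (-4.1230, -2.8587, 2.4142)
after link 4: o_4 = (-3.6230, -1.9927, 1.4142)
after link 5: o_5 = (-2.7570, -2.4927, 1.4142)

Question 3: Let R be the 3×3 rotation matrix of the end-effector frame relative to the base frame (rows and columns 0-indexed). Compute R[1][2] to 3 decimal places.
End-effector z-axis (col 2 of R) = (0.8660,-0.5000,0.0000)
R[1][2] = -0.5000

-0.500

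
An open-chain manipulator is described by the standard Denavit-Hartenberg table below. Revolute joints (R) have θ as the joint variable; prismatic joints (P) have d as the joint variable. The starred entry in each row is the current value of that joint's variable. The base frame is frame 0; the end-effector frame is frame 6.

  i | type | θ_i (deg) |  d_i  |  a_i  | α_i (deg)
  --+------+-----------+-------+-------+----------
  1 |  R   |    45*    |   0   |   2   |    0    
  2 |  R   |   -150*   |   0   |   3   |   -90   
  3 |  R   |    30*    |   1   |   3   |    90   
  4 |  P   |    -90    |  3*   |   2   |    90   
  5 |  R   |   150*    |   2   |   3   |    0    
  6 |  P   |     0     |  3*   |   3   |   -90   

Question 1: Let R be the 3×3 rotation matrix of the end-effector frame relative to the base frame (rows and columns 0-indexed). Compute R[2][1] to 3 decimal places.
-0.500

End-effector y-axis (col 1 of R) = (-0.2241,-0.8365,-0.5000)
R[2][1] = -0.5000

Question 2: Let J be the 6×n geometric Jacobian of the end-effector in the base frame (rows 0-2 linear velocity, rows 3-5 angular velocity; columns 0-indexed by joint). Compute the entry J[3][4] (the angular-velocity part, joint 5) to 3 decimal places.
axis z_4 = (0.2241,0.8365,0.5000); lever o_n−o_4 = (5.7516,1.3888,5.0981)
cross product → J_v[:, 4] = (3.5702,1.7331,-4.5000)
J_ω[:, 4] = z_4
entry J[3][4] = 0.2241

0.224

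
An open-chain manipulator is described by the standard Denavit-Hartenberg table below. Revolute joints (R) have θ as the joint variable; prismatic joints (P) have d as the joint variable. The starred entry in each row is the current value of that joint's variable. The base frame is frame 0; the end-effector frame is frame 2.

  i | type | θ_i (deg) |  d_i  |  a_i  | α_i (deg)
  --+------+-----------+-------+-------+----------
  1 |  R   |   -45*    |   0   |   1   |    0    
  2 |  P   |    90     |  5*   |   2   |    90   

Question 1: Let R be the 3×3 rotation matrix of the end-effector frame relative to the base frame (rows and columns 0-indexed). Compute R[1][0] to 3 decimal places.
0.707

End-effector x-axis (col 0 of R) = (0.7071,0.7071,0.0000)
R[1][0] = 0.7071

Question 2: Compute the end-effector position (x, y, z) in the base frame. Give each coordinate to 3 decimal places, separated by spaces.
2.121 0.707 5.000

after link 1: o_1 = (0.7071, -0.7071, 0.0000)
after link 2: o_2 = (2.1213, 0.7071, 5.0000)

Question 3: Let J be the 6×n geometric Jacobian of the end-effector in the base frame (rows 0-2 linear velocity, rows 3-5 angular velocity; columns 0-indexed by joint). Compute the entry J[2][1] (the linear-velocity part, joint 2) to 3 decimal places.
1.000

prismatic axis z_1 = (0.0000,0.0000,1.0000)
J_v[:, 1] = z_1; J_ω[:, 1] = (0,0,0)
entry J[2][1] = 1.0000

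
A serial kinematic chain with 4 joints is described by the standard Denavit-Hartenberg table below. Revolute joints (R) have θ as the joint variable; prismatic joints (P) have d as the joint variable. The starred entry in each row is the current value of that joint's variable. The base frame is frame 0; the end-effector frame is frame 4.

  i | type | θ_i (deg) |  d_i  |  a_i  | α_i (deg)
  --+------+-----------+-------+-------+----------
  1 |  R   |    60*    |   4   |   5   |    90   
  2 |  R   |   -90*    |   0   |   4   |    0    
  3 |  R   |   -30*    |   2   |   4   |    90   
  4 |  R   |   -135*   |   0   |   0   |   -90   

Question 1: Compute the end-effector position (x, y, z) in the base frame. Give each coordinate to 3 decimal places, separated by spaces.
3.232 1.598 -3.464

after link 1: o_1 = (2.5000, 4.3301, 4.0000)
after link 2: o_2 = (2.5000, 4.3301, 0.0000)
after link 3: o_3 = (3.2321, 1.5981, -3.4641)
after link 4: o_4 = (3.2321, 1.5981, -3.4641)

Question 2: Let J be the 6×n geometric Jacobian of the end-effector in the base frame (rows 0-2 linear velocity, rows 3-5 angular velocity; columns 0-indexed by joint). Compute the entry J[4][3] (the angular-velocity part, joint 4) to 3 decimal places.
axis z_3 = (-0.4330,-0.7500,0.5000); lever o_n−o_3 = (0.0000,0.0000,0.0000)
cross product → J_v[:, 3] = (-0.0000,0.0000,0.0000)
J_ω[:, 3] = z_3
entry J[4][3] = -0.7500

-0.750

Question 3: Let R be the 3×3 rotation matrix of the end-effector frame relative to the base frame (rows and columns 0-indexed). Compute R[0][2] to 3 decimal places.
-0.789

End-effector z-axis (col 2 of R) = (-0.7891,0.0474,-0.6124)
R[0][2] = -0.7891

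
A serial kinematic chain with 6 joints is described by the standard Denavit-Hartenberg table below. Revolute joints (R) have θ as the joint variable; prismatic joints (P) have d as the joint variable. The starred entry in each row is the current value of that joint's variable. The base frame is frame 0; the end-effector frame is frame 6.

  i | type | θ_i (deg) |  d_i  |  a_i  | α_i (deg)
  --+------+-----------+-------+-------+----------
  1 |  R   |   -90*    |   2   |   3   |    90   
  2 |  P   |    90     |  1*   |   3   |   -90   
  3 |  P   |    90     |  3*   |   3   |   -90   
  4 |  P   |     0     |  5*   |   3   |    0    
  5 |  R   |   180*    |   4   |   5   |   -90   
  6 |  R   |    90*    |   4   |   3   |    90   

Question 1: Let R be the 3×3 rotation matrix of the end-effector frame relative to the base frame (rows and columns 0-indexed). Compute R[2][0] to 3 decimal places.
End-effector x-axis (col 0 of R) = (-0.0000,-0.0000,1.0000)
R[2][0] = 1.0000

1.000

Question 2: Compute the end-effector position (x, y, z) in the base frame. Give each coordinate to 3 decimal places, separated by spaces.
-0.000 4.000 -1.000

after link 1: o_1 = (0.0000, -3.0000, 2.0000)
after link 2: o_2 = (-1.0000, -3.0000, 5.0000)
after link 3: o_3 = (2.0000, -0.0000, 5.0000)
after link 4: o_4 = (5.0000, 0.0000, 0.0000)
after link 5: o_5 = (0.0000, 0.0000, -4.0000)
after link 6: o_6 = (-0.0000, 4.0000, -1.0000)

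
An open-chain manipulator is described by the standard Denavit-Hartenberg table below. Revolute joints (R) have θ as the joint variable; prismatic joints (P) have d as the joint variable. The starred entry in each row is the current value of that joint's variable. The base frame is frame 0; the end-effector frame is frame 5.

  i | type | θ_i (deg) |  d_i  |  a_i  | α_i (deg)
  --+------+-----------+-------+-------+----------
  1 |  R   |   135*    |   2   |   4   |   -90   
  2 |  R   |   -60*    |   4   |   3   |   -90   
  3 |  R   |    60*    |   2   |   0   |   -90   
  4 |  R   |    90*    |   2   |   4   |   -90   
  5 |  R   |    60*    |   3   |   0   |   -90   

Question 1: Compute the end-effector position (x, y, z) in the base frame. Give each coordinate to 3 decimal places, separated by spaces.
-5.480 -2.437 2.799

after link 1: o_1 = (-2.8284, 2.8284, 2.0000)
after link 2: o_2 = (-6.7175, 1.0607, 4.5981)
after link 3: o_3 = (-7.9423, 2.2854, 3.5981)
after link 4: o_4 = (-4.1733, -0.0694, 4.0981)
after link 5: o_5 = (-5.4801, -2.4368, 2.7990)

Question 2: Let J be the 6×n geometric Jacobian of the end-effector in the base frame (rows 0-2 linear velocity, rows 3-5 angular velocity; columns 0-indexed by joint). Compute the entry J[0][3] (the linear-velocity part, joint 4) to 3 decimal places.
-3.580

axis z_3 = (0.6597,0.0474,-0.7500); lever o_n−o_3 = (2.4622,-4.7222,-0.7990)
cross product → J_v[:, 3] = (-3.5795,-1.3195,-3.2321)
J_ω[:, 3] = z_3
entry J[0][3] = -3.5795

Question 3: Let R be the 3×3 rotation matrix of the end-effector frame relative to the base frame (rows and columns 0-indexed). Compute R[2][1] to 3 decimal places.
0.433

End-effector y-axis (col 1 of R) = (0.4356,0.7891,0.4330)
R[2][1] = 0.4330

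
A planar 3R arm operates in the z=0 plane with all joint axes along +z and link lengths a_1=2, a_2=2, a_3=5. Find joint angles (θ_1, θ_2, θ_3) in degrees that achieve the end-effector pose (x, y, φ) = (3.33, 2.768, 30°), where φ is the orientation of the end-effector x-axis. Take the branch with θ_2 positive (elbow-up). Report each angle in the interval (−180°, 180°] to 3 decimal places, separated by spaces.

90.001 149.996 150.003

wrist centre = target − a_3·(cos φ, sin φ) = (-1.0001, 0.2680)
cos θ_2 = (1.0721−2²−2²)/(2·2·2) = -0.8660; θ_2 = 149.9960° (elbow-up)
β = atan2(0.2680,-1.0001) = 164.9991°; ψ = atan2(1.0001,0.2680) = 74.9980°
θ_1 = β − ψ = 90.0011°
θ_3 = φ − θ_1 − θ_2 = 150.0029° (wrapped to (-180°,180°])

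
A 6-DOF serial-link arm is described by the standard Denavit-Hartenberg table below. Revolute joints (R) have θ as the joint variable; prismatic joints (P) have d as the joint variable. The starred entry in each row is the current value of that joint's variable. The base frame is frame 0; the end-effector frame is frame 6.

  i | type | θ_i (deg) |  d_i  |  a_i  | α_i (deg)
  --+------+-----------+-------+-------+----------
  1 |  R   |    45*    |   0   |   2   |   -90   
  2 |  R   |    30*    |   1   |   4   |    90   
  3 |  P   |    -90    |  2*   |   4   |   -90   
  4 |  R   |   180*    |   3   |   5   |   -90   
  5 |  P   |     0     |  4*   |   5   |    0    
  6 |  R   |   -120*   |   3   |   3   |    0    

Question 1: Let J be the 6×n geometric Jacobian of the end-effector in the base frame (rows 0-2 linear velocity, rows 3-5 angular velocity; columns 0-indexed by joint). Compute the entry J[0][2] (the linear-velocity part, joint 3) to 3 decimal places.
prismatic axis z_2 = (0.3536,0.3536,0.8660)
J_v[:, 2] = z_2; J_ω[:, 2] = (0,0,0)
entry J[0][2] = 0.3536

0.354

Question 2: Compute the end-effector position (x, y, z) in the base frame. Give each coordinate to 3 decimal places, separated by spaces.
after link 1: o_1 = (1.4142, 1.4142, 0.0000)
after link 2: o_2 = (3.1566, 4.5708, -2.0000)
after link 3: o_3 = (6.6921, 2.4495, -0.2679)
after link 4: o_4 = (4.9937, 7.8221, -1.7679)
after link 5: o_5 = (2.8724, 12.7719, 1.6962)
after link 6: o_6 = (6.5847, 14.3629, 2.9952)

6.585 14.363 2.995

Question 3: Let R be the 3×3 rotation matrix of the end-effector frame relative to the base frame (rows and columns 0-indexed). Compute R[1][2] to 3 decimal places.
0.354

End-effector z-axis (col 2 of R) = (0.3536,0.3536,0.8660)
R[1][2] = 0.3536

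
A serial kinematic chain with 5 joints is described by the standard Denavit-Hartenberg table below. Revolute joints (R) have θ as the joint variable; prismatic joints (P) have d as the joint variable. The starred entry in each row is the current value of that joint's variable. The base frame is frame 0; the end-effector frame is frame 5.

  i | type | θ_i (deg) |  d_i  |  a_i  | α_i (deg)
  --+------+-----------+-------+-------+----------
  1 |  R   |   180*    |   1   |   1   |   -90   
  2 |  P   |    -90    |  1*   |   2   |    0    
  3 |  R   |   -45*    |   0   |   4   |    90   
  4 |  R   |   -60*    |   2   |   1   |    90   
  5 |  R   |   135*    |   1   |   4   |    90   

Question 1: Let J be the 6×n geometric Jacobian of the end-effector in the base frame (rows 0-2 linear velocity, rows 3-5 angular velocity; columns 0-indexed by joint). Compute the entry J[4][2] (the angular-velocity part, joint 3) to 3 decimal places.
-1.000

axis z_2 = (-0.0000,-1.0000,0.0000); lever o_n−o_2 = (4.9838,-1.0835,-1.8446)
cross product → J_v[:, 2] = (1.8446,0.0000,4.9838)
J_ω[:, 2] = z_2
entry J[4][2] = -1.0000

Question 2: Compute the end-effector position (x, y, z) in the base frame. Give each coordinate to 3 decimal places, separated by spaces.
after link 1: o_1 = (-1.0000, 0.0000, 1.0000)
after link 2: o_2 = (-1.0000, -1.0000, 3.0000)
after link 3: o_3 = (1.8284, -1.0000, 5.8284)
after link 4: o_4 = (3.5962, -0.1340, 4.7678)
after link 5: o_5 = (3.9838, -2.0835, 1.1554)

3.984 -2.083 1.155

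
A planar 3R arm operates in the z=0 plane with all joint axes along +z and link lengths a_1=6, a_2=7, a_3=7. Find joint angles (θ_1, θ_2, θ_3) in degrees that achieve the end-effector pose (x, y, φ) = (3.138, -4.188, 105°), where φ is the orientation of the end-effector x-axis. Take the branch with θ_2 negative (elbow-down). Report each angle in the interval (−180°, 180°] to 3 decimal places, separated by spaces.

wrist centre = target − a_3·(cos φ, sin φ) = (4.9497, -10.9495)
cos θ_2 = (144.3910−6²−7²)/(2·6·7) = 0.7070; θ_2 = -45.0058° (elbow-down)
β = atan2(-10.9495,4.9497) = -65.6746°; ψ = atan2(-4.9502,10.9492) = -24.3281°
θ_1 = β − ψ = -41.3464°
θ_3 = φ − θ_1 − θ_2 = -168.6478° (wrapped to (-180°,180°])

-41.346 -45.006 -168.648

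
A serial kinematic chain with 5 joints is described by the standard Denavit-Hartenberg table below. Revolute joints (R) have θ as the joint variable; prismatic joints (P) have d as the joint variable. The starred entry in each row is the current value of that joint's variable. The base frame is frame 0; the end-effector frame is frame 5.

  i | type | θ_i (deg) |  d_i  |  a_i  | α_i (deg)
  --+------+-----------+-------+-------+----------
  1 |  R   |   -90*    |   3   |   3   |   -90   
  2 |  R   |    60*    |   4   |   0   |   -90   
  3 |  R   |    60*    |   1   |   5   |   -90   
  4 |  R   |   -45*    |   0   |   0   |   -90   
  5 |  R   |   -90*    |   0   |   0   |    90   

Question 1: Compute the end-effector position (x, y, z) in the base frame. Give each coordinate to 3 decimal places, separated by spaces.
-0.330 -3.384 0.335

after link 1: o_1 = (0.0000, -3.0000, 3.0000)
after link 2: o_2 = (4.0000, -3.0000, 3.0000)
after link 3: o_3 = (-0.3301, -3.3840, 0.3349)
after link 4: o_4 = (-0.3301, -3.3840, 0.3349)
after link 5: o_5 = (-0.3301, -3.3840, 0.3349)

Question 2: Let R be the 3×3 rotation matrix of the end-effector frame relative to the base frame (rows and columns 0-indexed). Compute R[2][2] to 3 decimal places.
End-effector z-axis (col 2 of R) = (0.6124,-0.4356,0.6597)
R[2][2] = 0.6597

0.660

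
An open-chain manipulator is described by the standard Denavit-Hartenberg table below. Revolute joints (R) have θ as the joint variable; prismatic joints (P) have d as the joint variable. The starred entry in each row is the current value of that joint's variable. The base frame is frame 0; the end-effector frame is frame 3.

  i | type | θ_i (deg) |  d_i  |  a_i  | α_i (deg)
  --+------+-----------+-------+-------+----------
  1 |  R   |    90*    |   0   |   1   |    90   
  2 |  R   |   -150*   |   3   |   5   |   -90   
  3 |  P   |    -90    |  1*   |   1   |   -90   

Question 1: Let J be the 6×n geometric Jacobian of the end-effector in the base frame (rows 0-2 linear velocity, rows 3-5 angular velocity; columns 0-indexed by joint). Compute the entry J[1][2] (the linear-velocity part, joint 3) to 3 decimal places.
prismatic axis z_2 = (0.0000,0.5000,-0.8660)
J_v[:, 2] = z_2; J_ω[:, 2] = (0,0,0)
entry J[1][2] = 0.5000

0.500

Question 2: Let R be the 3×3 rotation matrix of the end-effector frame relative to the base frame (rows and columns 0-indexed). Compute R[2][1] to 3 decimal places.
End-effector y-axis (col 1 of R) = (-0.0000,-0.5000,0.8660)
R[2][1] = 0.8660

0.866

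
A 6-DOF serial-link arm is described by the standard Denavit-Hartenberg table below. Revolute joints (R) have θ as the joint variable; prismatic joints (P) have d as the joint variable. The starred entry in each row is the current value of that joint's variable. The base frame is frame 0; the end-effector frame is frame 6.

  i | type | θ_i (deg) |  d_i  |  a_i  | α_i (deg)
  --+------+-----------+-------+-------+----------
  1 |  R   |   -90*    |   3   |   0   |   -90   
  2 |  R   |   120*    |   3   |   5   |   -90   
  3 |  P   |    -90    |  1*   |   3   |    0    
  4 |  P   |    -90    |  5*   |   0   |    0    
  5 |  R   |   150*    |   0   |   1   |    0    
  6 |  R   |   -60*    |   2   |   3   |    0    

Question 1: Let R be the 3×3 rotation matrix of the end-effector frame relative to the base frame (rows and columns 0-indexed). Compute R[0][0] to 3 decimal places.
End-effector x-axis (col 0 of R) = (1.0000,0.0000,-0.0000)
R[0][0] = 1.0000

1.000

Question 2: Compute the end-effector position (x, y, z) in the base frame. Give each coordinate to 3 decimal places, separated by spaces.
9.500 9.861 1.920

after link 1: o_1 = (0.0000, 0.0000, 3.0000)
after link 2: o_2 = (3.0000, 2.5000, -1.3301)
after link 3: o_3 = (6.0000, 3.3660, -0.8301)
after link 4: o_4 = (6.0000, 7.6962, 1.6699)
after link 5: o_5 = (6.5000, 8.1292, 0.9199)
after link 6: o_6 = (9.5000, 9.8612, 1.9199)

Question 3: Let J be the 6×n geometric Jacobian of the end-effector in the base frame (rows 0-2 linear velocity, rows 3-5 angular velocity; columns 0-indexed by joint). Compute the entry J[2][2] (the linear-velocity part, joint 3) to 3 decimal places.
0.500

prismatic axis z_2 = (-0.0000,0.8660,0.5000)
J_v[:, 2] = z_2; J_ω[:, 2] = (0,0,0)
entry J[2][2] = 0.5000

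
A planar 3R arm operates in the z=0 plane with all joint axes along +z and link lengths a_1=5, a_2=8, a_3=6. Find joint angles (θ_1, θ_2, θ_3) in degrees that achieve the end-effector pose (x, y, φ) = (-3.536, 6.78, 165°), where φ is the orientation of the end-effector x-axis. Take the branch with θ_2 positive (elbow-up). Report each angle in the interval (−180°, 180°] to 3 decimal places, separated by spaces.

-30.005 135.003 60.001

wrist centre = target − a_3·(cos φ, sin φ) = (2.2596, 5.2271)
cos θ_2 = (32.4280−5²−8²)/(2·5·8) = -0.7071; θ_2 = 135.0035° (elbow-up)
β = atan2(5.2271,2.2596) = 66.6222°; ψ = atan2(5.6565,-0.6572) = 96.6272°
θ_1 = β − ψ = -30.0049°
θ_3 = φ − θ_1 − θ_2 = 60.0015° (wrapped to (-180°,180°])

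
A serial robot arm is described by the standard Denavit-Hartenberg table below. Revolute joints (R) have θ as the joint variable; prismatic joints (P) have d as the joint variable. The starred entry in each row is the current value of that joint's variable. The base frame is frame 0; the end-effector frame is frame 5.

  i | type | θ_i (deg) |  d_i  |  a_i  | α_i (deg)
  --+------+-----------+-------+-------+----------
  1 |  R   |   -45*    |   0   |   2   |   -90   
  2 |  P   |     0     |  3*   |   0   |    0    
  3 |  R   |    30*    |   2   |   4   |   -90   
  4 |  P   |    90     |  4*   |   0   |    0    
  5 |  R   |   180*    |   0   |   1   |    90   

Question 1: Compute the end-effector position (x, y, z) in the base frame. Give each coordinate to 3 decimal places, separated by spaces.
6.692 1.793 -5.464

after link 1: o_1 = (1.4142, -1.4142, 0.0000)
after link 2: o_2 = (3.5355, 0.7071, 0.0000)
after link 3: o_3 = (7.3992, -0.3282, -2.0000)
after link 4: o_4 = (5.9850, 1.0860, -5.4641)
after link 5: o_5 = (6.6921, 1.7932, -5.4641)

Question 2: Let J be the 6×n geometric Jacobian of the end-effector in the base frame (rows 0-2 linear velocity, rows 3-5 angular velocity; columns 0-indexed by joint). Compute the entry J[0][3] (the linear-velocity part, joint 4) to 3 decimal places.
-0.354

prismatic axis z_3 = (-0.3536,0.3536,-0.8660)
J_v[:, 3] = z_3; J_ω[:, 3] = (0,0,0)
entry J[0][3] = -0.3536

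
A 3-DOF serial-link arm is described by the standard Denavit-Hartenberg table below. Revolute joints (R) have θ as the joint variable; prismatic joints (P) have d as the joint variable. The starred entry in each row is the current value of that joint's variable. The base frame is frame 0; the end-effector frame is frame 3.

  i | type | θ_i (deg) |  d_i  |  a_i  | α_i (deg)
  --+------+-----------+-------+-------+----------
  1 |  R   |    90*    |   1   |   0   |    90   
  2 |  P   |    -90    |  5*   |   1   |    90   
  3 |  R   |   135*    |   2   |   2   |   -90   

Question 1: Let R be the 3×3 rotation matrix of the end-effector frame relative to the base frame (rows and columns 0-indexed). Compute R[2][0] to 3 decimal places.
0.707

End-effector x-axis (col 0 of R) = (0.7071,-0.0000,0.7071)
R[2][0] = 0.7071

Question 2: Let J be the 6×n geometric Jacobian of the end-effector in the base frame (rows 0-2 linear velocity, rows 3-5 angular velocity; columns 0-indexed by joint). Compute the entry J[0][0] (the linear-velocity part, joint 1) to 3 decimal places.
2.000

axis z_0 = ẑ; lever o_n−o_0 = (6.4142,-2.0000,1.4142)
cross product → J_v[:, 0] = (2.0000,6.4142,-0.0000)
J_ω[:, 0] = z_0
entry J[0][0] = 2.0000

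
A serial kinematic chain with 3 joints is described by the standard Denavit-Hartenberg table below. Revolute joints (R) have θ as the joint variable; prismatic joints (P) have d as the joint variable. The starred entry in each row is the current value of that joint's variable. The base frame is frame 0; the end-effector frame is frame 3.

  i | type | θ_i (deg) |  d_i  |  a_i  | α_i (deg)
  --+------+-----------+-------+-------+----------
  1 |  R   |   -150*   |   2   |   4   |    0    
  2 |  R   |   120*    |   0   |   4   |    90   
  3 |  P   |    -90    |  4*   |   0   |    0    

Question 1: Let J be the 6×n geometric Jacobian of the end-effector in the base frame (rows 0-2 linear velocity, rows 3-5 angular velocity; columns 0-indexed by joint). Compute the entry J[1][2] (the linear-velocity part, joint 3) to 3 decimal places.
-0.866

prismatic axis z_2 = (-0.5000,-0.8660,0.0000)
J_v[:, 2] = z_2; J_ω[:, 2] = (0,0,0)
entry J[1][2] = -0.8660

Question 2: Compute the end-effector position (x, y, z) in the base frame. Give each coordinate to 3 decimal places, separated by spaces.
after link 1: o_1 = (-3.4641, -2.0000, 2.0000)
after link 2: o_2 = (-0.0000, -4.0000, 2.0000)
after link 3: o_3 = (-2.0000, -7.4641, 2.0000)

-2.000 -7.464 2.000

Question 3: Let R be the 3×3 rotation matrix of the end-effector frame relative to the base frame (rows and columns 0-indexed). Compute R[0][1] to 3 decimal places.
End-effector y-axis (col 1 of R) = (0.8660,-0.5000,0.0000)
R[0][1] = 0.8660

0.866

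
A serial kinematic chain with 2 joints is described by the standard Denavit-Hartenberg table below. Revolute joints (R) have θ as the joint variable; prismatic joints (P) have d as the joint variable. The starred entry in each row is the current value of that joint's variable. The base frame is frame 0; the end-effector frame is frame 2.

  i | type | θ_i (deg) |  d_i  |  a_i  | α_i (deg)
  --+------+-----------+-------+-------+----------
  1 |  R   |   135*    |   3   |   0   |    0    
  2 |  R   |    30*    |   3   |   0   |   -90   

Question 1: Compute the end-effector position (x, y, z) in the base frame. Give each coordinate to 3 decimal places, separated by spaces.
0.000 0.000 6.000

after link 1: o_1 = (0.0000, 0.0000, 3.0000)
after link 2: o_2 = (0.0000, 0.0000, 6.0000)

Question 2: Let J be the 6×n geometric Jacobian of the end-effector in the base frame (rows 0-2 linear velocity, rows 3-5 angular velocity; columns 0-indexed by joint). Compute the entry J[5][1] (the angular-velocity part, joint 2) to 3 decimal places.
axis z_1 = (0.0000,0.0000,1.0000); lever o_n−o_1 = (0.0000,0.0000,3.0000)
cross product → J_v[:, 1] = (0.0000,0.0000,0.0000)
J_ω[:, 1] = z_1
entry J[5][1] = 1.0000

1.000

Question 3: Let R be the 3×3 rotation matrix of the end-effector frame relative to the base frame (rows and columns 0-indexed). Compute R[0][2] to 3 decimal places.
End-effector z-axis (col 2 of R) = (-0.2588,-0.9659,0.0000)
R[0][2] = -0.2588

-0.259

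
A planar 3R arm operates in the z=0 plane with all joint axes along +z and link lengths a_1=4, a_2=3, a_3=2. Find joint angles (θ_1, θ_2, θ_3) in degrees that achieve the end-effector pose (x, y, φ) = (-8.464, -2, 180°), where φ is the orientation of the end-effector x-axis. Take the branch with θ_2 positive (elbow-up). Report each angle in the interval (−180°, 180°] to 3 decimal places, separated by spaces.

-175.618 30.006 -34.388

wrist centre = target − a_3·(cos φ, sin φ) = (-6.4640, -2.0000)
cos θ_2 = (45.7833−4²−3²)/(2·4·3) = 0.8660; θ_2 = 30.0063° (elbow-up)
β = atan2(-2.0000,-6.4640) = -162.8076°; ψ = atan2(1.5003,6.5979) = 12.8105°
θ_1 = β − ψ = -175.6182°
θ_3 = φ − θ_1 − θ_2 = -34.3881° (wrapped to (-180°,180°])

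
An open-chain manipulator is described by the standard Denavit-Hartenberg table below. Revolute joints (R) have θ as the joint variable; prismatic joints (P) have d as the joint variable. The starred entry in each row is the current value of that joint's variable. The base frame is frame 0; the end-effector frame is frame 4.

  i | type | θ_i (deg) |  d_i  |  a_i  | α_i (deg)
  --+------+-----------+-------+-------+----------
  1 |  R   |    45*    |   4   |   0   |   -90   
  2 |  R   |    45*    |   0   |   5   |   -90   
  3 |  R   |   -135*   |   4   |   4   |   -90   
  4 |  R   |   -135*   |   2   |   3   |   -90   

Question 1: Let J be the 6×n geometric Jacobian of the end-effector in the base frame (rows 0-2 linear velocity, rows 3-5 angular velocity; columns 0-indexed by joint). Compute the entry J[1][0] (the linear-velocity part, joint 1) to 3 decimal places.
-2.457

axis z_0 = ẑ; lever o_n−o_0 = (-2.4571,1.4216,-3.9246)
cross product → J_v[:, 0] = (-1.4216,-2.4571,0.0000)
J_ω[:, 0] = z_0
entry J[1][0] = -2.4571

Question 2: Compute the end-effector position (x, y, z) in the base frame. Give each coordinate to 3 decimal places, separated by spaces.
-2.457 1.422 -3.925

after link 1: o_1 = (0.0000, 0.0000, 4.0000)
after link 2: o_2 = (2.5000, 2.5000, 0.4645)
after link 3: o_3 = (-2.9142, 1.0858, -0.3640)
after link 4: o_4 = (-2.4571, 1.4216, -3.9246)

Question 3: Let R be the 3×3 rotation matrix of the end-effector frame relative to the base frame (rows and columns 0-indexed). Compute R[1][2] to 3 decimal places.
-0.250

End-effector z-axis (col 2 of R) = (-0.9571,-0.2500,-0.1464)
R[1][2] = -0.2500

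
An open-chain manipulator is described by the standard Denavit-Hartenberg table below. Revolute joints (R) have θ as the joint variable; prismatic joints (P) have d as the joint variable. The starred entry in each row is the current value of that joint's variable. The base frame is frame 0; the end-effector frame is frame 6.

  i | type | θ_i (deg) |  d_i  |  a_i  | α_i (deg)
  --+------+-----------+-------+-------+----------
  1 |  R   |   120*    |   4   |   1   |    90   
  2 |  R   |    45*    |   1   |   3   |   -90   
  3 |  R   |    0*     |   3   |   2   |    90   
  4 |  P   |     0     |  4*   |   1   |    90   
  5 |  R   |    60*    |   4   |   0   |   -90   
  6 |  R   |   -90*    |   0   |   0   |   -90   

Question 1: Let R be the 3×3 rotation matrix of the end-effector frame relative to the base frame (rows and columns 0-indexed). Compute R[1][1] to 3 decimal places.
End-effector y-axis (col 1 of R) = (-0.7392,0.2803,0.6124)
R[1][1] = 0.2803

0.280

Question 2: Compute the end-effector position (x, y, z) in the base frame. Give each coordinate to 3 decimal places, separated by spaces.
1.355 7.653 7.536

after link 1: o_1 = (-0.5000, 0.8660, 4.0000)
after link 2: o_2 = (-0.6946, 3.2031, 6.1213)
after link 3: o_3 = (-0.3411, 2.5908, 9.6569)
after link 4: o_4 = (2.7695, 5.2031, 10.3640)
after link 5: o_5 = (1.3553, 7.6526, 7.5355)
after link 6: o_6 = (1.3553, 7.6526, 7.5355)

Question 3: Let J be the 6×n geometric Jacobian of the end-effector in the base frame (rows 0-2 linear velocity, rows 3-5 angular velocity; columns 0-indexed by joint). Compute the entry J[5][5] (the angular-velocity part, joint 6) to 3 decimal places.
-0.612

axis z_5 = (0.7392,-0.2803,-0.6124); lever o_n−o_5 = (0.0000,0.0000,0.0000)
cross product → J_v[:, 5] = (0.0000,-0.0000,0.0000)
J_ω[:, 5] = z_5
entry J[5][5] = -0.6124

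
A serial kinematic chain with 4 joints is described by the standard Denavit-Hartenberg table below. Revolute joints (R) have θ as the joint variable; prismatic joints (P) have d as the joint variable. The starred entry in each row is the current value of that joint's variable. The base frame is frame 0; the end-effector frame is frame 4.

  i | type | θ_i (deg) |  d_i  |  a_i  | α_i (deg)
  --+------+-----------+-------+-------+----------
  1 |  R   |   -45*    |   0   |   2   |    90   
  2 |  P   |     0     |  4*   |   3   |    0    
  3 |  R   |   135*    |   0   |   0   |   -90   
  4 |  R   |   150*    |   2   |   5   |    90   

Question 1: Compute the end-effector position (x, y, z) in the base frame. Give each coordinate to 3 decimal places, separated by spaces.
3.640 -5.761 -4.476

after link 1: o_1 = (1.4142, -1.4142, 0.0000)
after link 2: o_2 = (0.7071, -6.3640, 0.0000)
after link 3: o_3 = (0.7071, -6.3640, 0.0000)
after link 4: o_4 = (3.6399, -5.7613, -4.4761)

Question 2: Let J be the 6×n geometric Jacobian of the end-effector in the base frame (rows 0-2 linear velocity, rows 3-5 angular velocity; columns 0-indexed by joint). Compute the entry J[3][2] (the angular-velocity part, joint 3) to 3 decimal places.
-0.707

axis z_2 = (-0.7071,-0.7071,0.0000); lever o_n−o_2 = (2.9328,0.6027,-4.4761)
cross product → J_v[:, 2] = (3.1651,-3.1651,1.6476)
J_ω[:, 2] = z_2
entry J[3][2] = -0.7071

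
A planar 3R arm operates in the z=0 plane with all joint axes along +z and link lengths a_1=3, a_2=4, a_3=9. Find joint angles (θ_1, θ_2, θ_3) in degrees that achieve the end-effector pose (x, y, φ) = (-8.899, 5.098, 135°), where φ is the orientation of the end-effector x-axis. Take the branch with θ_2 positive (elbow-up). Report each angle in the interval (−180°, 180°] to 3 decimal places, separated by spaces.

wrist centre = target − a_3·(cos φ, sin φ) = (-2.5350, -1.2660)
cos θ_2 = (8.0291−3²−4²)/(2·3·4) = -0.7071; θ_2 = 135.0012° (elbow-up)
β = atan2(-1.2660,-2.5350) = -153.4631°; ψ = atan2(2.8284,0.1715) = 86.5298°
θ_1 = β − ψ = -239.9929°
θ_3 = φ − θ_1 − θ_2 = -120.0083° (wrapped to (-180°,180°])

120.007 135.001 -120.008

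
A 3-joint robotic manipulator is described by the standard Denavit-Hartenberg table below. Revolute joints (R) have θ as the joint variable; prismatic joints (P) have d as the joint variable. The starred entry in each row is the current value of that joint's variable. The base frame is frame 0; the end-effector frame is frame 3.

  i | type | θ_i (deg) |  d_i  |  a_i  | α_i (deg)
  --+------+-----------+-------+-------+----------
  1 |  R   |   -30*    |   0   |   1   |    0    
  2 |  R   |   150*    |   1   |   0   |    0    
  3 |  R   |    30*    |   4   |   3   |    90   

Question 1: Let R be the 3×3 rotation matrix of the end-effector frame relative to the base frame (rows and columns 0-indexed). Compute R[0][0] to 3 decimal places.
End-effector x-axis (col 0 of R) = (-0.8660,0.5000,0.0000)
R[0][0] = -0.8660

-0.866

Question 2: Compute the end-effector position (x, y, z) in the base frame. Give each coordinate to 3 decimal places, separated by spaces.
-1.732 1.000 5.000

after link 1: o_1 = (0.8660, -0.5000, 0.0000)
after link 2: o_2 = (0.8660, -0.5000, 1.0000)
after link 3: o_3 = (-1.7321, 1.0000, 5.0000)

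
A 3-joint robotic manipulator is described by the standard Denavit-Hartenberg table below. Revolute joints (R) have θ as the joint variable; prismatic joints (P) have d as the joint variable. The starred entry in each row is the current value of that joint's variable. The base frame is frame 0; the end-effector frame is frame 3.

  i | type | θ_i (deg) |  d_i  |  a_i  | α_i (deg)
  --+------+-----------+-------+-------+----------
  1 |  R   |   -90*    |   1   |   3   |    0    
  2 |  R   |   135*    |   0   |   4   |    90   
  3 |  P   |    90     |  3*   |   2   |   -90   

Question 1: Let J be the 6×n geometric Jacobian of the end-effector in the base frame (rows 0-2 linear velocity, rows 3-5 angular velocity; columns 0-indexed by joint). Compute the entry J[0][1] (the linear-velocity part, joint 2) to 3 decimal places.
-0.707

axis z_1 = (0.0000,0.0000,1.0000); lever o_n−o_1 = (4.9497,0.7071,2.0000)
cross product → J_v[:, 1] = (-0.7071,4.9497,0.0000)
J_ω[:, 1] = z_1
entry J[0][1] = -0.7071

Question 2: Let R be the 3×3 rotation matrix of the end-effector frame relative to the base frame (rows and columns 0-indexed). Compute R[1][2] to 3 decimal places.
-0.707

End-effector z-axis (col 2 of R) = (-0.7071,-0.7071,0.0000)
R[1][2] = -0.7071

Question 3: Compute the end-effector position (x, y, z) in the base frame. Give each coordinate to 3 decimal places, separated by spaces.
after link 1: o_1 = (0.0000, -3.0000, 1.0000)
after link 2: o_2 = (2.8284, -0.1716, 1.0000)
after link 3: o_3 = (4.9497, -2.2929, 3.0000)

4.950 -2.293 3.000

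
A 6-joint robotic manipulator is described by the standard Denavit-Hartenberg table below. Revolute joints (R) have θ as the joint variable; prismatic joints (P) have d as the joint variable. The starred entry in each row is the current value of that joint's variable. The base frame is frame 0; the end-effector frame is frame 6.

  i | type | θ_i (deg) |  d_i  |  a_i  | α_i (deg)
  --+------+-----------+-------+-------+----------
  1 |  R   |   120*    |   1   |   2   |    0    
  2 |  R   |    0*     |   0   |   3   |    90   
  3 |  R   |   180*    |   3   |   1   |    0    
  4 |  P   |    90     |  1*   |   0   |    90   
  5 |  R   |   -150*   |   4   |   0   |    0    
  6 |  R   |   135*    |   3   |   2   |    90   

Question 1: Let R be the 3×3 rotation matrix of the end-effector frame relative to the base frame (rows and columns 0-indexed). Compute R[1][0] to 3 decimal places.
-0.129

End-effector x-axis (col 0 of R) = (-0.2241,-0.1294,-0.9659)
R[1][0] = -0.1294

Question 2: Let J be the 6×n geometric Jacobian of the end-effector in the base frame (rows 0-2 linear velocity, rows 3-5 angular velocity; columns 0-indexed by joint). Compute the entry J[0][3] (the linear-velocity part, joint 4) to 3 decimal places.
prismatic axis z_3 = (0.8660,0.5000,0.0000)
J_v[:, 3] = z_3; J_ω[:, 3] = (0,0,0)
entry J[0][3] = 0.8660

0.866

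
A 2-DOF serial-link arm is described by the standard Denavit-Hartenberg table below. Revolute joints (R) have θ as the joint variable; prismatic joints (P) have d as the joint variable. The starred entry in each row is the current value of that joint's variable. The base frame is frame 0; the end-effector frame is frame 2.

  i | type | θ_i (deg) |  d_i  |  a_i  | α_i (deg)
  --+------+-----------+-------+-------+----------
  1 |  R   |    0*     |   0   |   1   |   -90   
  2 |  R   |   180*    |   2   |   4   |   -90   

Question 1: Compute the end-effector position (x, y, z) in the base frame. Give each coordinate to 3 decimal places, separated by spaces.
-3.000 2.000 -0.000

after link 1: o_1 = (1.0000, 0.0000, 0.0000)
after link 2: o_2 = (-3.0000, 2.0000, -0.0000)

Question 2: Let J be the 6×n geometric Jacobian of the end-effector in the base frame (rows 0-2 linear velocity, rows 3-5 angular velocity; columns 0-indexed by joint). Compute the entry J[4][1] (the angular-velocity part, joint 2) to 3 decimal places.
1.000

axis z_1 = (0.0000,1.0000,0.0000); lever o_n−o_1 = (-4.0000,2.0000,-0.0000)
cross product → J_v[:, 1] = (-0.0000,-0.0000,4.0000)
J_ω[:, 1] = z_1
entry J[4][1] = 1.0000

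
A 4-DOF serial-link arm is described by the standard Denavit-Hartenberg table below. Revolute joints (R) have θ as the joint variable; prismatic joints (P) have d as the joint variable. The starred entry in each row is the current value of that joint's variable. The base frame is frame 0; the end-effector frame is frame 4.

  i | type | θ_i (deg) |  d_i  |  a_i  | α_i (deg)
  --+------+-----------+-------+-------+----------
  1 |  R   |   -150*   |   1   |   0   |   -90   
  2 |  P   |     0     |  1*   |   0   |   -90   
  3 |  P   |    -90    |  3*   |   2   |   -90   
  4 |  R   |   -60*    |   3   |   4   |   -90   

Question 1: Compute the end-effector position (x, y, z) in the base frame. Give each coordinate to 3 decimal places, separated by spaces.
after link 1: o_1 = (0.0000, 0.0000, 1.0000)
after link 2: o_2 = (0.5000, -0.8660, 1.0000)
after link 3: o_3 = (1.5000, -2.5981, -2.0000)
after link 4: o_4 = (-0.0981, -5.8301, -5.4641)

-0.098 -5.830 -5.464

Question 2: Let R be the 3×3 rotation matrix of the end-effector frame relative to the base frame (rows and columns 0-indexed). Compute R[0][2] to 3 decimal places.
End-effector z-axis (col 2 of R) = (0.4330,-0.7500,0.5000)
R[0][2] = 0.4330

0.433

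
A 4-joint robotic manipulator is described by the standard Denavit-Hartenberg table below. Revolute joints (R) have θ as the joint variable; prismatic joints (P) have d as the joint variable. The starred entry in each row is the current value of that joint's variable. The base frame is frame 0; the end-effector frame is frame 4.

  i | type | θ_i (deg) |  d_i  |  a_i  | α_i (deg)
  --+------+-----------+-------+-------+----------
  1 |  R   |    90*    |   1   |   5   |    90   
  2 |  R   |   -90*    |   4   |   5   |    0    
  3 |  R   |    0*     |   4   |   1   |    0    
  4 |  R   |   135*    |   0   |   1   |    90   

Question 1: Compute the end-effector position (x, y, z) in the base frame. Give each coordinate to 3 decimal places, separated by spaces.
8.000 5.707 -4.293

after link 1: o_1 = (0.0000, 5.0000, 1.0000)
after link 2: o_2 = (4.0000, 5.0000, -4.0000)
after link 3: o_3 = (8.0000, 5.0000, -5.0000)
after link 4: o_4 = (8.0000, 5.7071, -4.2929)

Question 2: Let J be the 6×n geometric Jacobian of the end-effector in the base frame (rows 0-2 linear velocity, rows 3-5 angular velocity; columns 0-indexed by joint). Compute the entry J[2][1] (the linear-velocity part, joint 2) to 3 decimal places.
0.707

axis z_1 = (1.0000,-0.0000,0.0000); lever o_n−o_1 = (8.0000,0.7071,-5.2929)
cross product → J_v[:, 1] = (0.0000,5.2929,0.7071)
J_ω[:, 1] = z_1
entry J[2][1] = 0.7071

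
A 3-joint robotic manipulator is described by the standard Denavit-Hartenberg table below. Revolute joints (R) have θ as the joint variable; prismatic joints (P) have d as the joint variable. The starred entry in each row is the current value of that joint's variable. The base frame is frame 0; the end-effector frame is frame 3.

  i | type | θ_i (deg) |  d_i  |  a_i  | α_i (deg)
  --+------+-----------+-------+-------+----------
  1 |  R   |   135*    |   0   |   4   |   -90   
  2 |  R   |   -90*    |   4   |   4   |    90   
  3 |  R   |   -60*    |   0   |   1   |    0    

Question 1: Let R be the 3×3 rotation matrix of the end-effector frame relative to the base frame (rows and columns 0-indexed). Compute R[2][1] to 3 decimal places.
End-effector y-axis (col 1 of R) = (-0.3536,-0.3536,0.8660)
R[2][1] = 0.8660

0.866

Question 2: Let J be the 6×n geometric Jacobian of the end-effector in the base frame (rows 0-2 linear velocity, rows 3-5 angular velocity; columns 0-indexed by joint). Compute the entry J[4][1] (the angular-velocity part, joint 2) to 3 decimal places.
axis z_1 = (-0.7071,-0.7071,0.0000); lever o_n−o_1 = (-2.2161,-2.2161,4.5000)
cross product → J_v[:, 1] = (-3.1820,3.1820,0.0000)
J_ω[:, 1] = z_1
entry J[4][1] = -0.7071

-0.707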